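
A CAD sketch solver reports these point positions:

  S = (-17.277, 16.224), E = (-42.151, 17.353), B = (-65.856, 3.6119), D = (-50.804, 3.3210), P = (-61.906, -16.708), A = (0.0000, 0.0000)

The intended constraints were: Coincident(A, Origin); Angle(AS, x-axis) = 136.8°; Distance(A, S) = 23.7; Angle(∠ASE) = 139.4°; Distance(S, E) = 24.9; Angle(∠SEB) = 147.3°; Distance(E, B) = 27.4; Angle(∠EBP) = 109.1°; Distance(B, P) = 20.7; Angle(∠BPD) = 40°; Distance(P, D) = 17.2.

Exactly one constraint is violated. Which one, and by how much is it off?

Distance(P, D) = 17.2 — off by 5.70.

A = (0.00, 0.00) ✓; AS at 136.8° ✓; |AS| = 23.70 ✓; ∠ASE = 139.4° ✓; |SE| = 24.90 ✓; ∠SEB = 147.3° ✓; |EB| = 27.40 ✓; ∠EBP = 109.1° ✓; |BP| = 20.70 ✓; ∠BPD = 40.00° ✓; |PD| = 22.90 ✗.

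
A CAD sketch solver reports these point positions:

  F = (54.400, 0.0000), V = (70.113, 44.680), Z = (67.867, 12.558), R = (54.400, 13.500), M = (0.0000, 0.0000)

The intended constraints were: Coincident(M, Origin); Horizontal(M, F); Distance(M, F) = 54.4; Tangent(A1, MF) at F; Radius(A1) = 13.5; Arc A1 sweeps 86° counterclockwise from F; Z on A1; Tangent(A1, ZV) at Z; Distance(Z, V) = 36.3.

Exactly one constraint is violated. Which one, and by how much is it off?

Distance(Z, V) = 36.3 — off by 4.10.

M = (0.00, 0.00) ✓; M.y = 0.00, F.y = 0.00 ✓; |MF| = 54.40 ✓; ∠(RF, FM) = 90.00° ✓; |RF| = 13.50 ✓; bearing(R→Z) − bearing(R→F) = 86.00° ✓; |RZ| = 13.50 ✓; ∠(RZ, ZV) = 90.00° ✓; |ZV| = 32.20 ✗.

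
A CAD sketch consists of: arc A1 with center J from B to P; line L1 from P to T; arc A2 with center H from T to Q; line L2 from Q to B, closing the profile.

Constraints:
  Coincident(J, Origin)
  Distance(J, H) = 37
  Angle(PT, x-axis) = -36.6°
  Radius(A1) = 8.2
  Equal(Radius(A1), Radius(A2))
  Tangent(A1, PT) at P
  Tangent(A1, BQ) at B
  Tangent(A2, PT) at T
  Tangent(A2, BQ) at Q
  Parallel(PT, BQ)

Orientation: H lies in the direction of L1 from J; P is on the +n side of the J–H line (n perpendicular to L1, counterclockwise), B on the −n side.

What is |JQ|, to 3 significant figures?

37.9

Tangency of A1 to both parallel lines with radius 8.2 puts P and B at J ± 8.2·n: P = (4.89, 6.58), B = (-4.89, -6.58). Equal radii place T and Q the same way about H: T = H + 8.2·n = (34.6, -15.5), Q = H − 8.2·n = (24.8, -28.6). Then |JQ| = |Q − J| = 37.9.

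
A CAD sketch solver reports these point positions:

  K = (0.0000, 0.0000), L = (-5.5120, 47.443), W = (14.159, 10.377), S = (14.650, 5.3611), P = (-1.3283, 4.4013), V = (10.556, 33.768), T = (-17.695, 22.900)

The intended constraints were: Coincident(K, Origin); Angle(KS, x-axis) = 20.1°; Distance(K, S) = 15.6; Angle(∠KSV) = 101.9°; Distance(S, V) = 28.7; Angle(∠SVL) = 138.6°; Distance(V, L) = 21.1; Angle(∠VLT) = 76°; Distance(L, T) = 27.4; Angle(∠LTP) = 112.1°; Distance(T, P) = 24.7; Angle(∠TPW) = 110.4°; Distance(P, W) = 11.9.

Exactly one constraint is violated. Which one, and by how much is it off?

Distance(P, W) = 11.9 — off by 4.70.

K = (0.00, 0.00) ✓; KS at 20.10° ✓; |KS| = 15.60 ✓; ∠KSV = 101.9° ✓; |SV| = 28.70 ✓; ∠SVL = 138.6° ✓; |VL| = 21.10 ✓; ∠VLT = 76.00° ✓; |LT| = 27.40 ✓; ∠LTP = 112.1° ✓; |TP| = 24.70 ✓; ∠TPW = 110.4° ✓; |PW| = 16.60 ✗.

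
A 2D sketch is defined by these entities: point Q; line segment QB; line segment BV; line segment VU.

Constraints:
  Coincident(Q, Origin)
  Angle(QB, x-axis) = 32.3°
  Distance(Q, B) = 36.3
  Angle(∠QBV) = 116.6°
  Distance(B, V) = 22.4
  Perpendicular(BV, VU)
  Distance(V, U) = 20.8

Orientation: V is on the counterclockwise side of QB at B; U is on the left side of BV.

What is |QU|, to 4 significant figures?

40.37

Q is at the origin; QB runs at 32.3° with length 36.3, so B = 36.3·(cos 32.3°, sin 32.3°) = (30.68, 19.40). ∠QBV = 116.6°, so BV runs at 32.3° + (180° − 116.6°) = 95.70° from the x-axis; with |BV| = 22.4, V = B + 22.4·(cos 95.70°, sin 95.70°) = (28.46, 41.69). BV is perpendicular to VU; with |VU| = 20.8 on the left of BV, U = V + 20.8·(-0.9951, -0.09932) = (7.761, 39.62). Then |QU| = |U − Q| = 40.37.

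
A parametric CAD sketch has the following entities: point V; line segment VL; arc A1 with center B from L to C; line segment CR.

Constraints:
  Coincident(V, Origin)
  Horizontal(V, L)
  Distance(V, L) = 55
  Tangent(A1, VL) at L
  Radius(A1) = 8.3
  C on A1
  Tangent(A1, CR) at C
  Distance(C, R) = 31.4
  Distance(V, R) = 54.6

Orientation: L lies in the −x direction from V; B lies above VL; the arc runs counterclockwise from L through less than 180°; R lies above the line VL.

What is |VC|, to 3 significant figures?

47.3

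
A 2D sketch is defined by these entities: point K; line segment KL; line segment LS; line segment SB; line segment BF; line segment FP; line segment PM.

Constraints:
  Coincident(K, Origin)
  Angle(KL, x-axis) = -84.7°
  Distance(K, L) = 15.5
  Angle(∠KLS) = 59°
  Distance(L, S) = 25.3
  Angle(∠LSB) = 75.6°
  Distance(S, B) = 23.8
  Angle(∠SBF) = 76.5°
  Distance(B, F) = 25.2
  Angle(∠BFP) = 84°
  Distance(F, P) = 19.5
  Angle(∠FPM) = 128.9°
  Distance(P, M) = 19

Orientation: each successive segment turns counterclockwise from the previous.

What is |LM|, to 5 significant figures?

27.707

K is at the origin; KL runs at -84.7° with length 15.5, so L = (1.4317, -15.434). ∠KLS = 59.0° gives LS at 36.300° from the x-axis; with |LS| = 25.3, S = (21.822, -0.45580). ∠LSB = 75.6° gives SB at 140.70° from the x-axis; with |SB| = 23.8, B = (3.4043, 14.619). ∠SBF = 76.5° gives BF at -115.80° from the x-axis; with |BF| = 25.2, F = (-7.5635, -8.0694). ∠BFP = 84.0° gives FP at -19.800° from the x-axis; with |FP| = 19.5, P = (10.784, -14.675). ∠FPM = 128.9° gives PM at 31.300° from the x-axis; with |PM| = 19.0, M = (27.018, -4.8039). Then |LM| = |M − L| = 27.707.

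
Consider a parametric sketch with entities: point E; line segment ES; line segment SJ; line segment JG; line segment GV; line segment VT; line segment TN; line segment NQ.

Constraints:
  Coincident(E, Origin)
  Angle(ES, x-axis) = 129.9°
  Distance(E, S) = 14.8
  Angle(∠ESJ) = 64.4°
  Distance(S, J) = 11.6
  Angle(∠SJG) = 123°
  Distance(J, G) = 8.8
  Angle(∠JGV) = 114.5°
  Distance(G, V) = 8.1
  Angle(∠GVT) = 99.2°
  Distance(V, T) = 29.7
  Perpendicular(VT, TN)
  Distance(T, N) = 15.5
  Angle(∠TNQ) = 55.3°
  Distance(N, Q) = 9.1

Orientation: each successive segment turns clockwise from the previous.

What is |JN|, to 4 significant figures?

23.82

E is at the origin; ES runs at 129.9° with length 14.8, so S = (-9.493, 11.35). ∠ESJ = 64.4° gives SJ at 14.30° from the x-axis; with |SJ| = 11.6, J = (1.747, 14.22). ∠SJG = 123.0° gives JG at -42.70° from the x-axis; with |JG| = 8.8, G = (8.214, 8.251). ∠JGV = 114.5° gives GV at -108.2° from the x-axis; with |GV| = 8.1, V = (5.684, 0.5567). ∠GVT = 99.2° gives VT at 171.0° from the x-axis; with |VT| = 29.7, T = (-23.65, 5.203). VT is perpendicular to TN, so TN runs at 81.00°; with |TN| = 15.5, N = (-21.23, 20.51). Then |JN| = |N − J| = 23.82.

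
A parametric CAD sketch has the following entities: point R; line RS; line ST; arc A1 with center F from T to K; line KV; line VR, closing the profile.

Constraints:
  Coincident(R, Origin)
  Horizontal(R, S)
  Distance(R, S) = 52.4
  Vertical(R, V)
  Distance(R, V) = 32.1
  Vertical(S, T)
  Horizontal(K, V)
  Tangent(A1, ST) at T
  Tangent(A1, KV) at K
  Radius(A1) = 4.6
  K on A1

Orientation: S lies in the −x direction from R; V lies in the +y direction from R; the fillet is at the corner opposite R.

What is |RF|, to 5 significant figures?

55.146

R is at the origin; R and S share the same y with |RS| = 52.4 and S on the −x side, so S = (-52.400, 0.0000). R and V share the same x with |RV| = 32.1 and V on the +y side, so V = (0.0000, 32.100). The virtual corner opposite R is at (-52.400, 32.100). The tangent condition forces FT to be normal to ST and the tangent condition forces FK to be normal to KV, with radius 4.6, so the center F sits 4.6 in from both sides at F = (-47.800, 27.500). Then |RF| = |F − R| = 55.146.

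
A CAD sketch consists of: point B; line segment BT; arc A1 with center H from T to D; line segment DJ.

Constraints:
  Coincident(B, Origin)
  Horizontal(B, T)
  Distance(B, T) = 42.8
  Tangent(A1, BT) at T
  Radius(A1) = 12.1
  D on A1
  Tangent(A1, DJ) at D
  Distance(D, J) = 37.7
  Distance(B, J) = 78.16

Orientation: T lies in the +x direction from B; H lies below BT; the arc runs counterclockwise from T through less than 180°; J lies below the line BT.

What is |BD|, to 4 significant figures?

40.76

B is at the origin; BT is horizontal with |BT| = 42.8 and T on the +x side, so T = (42.80, 0.000). Tangency of A1 to BT means the radius HT is perpendicular to BT, so H = T + (0, -12.1) = (42.80, -12.10). Since HD ⟂ DJ (tangency), |HJ| = √(12.1² + 37.7²) = 39.59 regardless of where D sits on A1. So J lies on both circle(B, 78.16) and circle(H, 39.59); the below-BT intersection is J = (63.14, -46.07). D is the foot of the tangent from J: D = (34.81, -21.19).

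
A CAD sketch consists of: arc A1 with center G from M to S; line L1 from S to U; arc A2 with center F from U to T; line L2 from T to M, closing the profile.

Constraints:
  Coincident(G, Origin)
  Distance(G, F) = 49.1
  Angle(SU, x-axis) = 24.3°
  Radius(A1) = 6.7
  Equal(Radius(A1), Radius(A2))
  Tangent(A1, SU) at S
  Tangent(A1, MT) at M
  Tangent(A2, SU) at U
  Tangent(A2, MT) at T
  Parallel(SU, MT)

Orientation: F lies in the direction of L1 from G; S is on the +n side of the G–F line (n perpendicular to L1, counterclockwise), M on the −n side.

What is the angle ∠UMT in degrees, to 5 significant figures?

15.265°

The slot axis is L1's direction at 24.3°, so u = (cos 24.3°, sin 24.3°) = (0.91140, 0.41151) and n = (−sin 24.3°, cos 24.3°) = (-0.41151, 0.91140). G is at the origin and F lies 49.1 along u from G, so F = 49.1·u = (44.750, 20.205). Tangency of A1 to both parallel lines with radius 6.7 puts S and M at G ± 6.7·n: S = (-2.7571, 6.1064), M = (2.7571, -6.1064). Equal radii place U and T the same way about F: U = F + 6.7·n = (41.993, 26.312), T = F − 6.7·n = (47.507, 14.099). Then cos ∠UMT = MU·MT / (|MU||MT|), giving 15.265°.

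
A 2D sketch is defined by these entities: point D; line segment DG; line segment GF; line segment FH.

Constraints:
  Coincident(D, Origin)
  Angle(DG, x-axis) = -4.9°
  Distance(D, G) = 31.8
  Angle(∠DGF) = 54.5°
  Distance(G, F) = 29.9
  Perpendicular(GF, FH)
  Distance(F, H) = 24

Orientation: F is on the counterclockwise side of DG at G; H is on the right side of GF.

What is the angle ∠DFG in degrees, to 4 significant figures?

66.17°

D is at the origin; DG runs at -4.9° with length 31.8, so G = 31.8·(cos -4.9°, sin -4.9°) = (31.68, -2.716). ∠DGF = 54.5°, so GF runs at -4.9° + (180° − 54.5°) = 120.6° from the x-axis; with |GF| = 29.9, F = G + 29.9·(cos 120.6°, sin 120.6°) = (16.46, 23.02). Then cos ∠DFG = FD·FG / (|FD||FG|), giving 66.17°.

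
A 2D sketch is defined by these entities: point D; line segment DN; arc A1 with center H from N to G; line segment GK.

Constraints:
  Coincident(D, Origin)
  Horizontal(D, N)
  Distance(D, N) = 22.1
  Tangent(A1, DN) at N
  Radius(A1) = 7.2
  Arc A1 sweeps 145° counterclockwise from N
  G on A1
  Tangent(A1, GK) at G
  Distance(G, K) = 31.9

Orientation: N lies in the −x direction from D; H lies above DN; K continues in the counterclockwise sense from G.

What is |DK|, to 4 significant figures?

54.13

D is at the origin; DN is horizontal with |DN| = 22.1 and N on the −x side, so N = (-22.10, 0.000). Tangency of A1 to DN means the radius HN is perpendicular to DN, so H = N + (0, 7.2) = (-22.10, 7.200). On A1, N sits at bearing -90° from H; a 145° counterclockwise sweep puts G at bearing 55°, so G = H + 7.2·(cos 55°, sin 55°) = (-17.97, 13.10). Tangency of A1 to GK means the radius HG is perpendicular to GK, so GK runs along (−sin 55°, cos 55°); with |GK| = 31.9, K = (-44.10, 31.39). Then |DK| = |K − D| = 54.13.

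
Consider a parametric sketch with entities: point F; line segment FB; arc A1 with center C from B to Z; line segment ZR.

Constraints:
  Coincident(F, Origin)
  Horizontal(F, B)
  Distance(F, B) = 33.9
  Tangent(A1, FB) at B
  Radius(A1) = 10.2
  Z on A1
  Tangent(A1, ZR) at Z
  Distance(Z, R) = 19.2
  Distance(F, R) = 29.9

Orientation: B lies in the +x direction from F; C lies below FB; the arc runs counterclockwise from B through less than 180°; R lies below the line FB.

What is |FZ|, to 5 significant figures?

25.250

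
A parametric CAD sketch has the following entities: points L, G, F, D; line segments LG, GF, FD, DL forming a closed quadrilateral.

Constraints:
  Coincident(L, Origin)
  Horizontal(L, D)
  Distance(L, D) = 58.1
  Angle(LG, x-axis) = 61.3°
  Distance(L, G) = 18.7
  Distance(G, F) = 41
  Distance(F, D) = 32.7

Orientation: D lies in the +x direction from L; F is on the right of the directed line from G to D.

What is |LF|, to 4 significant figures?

35.91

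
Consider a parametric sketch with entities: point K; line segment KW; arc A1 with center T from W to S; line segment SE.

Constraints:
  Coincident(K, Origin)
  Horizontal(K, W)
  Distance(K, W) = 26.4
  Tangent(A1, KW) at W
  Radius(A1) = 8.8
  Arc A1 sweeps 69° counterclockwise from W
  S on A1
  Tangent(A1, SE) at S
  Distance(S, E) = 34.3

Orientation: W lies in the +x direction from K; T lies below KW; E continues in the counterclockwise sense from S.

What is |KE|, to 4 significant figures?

38.13

K is at the origin; KW is horizontal with |KW| = 26.4 and W on the +x side, so W = (26.40, 0.000). A1 meets KW tangentially, so TW is at right angles to KW, so T = W + (0, -8.8) = (26.40, -8.800). On A1, W sits at bearing 90° from T; a 69° counterclockwise sweep puts S at bearing 159°, so S = T + 8.8·(cos 159°, sin 159°) = (18.18, -5.646). Since A1 is tangent to SE there, TS ⟂ SE, so SE runs along (−sin 159°, cos 159°); with |SE| = 34.3, E = (5.892, -37.67). Then |KE| = |E − K| = 38.13.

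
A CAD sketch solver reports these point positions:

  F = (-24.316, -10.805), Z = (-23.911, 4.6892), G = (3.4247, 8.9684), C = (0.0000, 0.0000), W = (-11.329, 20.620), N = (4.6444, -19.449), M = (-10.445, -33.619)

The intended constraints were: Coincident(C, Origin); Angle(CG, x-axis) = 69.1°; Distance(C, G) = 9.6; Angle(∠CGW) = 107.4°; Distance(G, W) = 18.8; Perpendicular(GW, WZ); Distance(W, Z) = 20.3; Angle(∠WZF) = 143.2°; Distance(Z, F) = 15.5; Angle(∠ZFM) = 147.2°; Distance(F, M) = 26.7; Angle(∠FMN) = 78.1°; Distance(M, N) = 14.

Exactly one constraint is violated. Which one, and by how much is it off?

Distance(M, N) = 14 — off by 6.70.

C = (0.00, 0.00) ✓; CG at 69.10° ✓; |CG| = 9.600 ✓; ∠CGW = 107.4° ✓; |GW| = 18.80 ✓; ∠(GW, WZ) = 90.00° ✓; |WZ| = 20.30 ✓; ∠WZF = 143.2° ✓; |ZF| = 15.50 ✓; ∠ZFM = 147.2° ✓; |FM| = 26.70 ✓; ∠FMN = 78.10° ✓; |MN| = 20.70 ✗.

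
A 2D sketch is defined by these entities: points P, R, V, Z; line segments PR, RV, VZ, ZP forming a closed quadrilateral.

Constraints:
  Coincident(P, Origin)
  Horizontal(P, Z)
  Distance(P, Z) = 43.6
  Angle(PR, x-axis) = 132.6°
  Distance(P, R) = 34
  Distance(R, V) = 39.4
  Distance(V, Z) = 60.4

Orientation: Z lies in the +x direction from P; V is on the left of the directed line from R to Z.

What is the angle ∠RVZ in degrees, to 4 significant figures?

88.35°

Checks: |RV| = 39.40 ✓; |VZ| = 60.40 ✓.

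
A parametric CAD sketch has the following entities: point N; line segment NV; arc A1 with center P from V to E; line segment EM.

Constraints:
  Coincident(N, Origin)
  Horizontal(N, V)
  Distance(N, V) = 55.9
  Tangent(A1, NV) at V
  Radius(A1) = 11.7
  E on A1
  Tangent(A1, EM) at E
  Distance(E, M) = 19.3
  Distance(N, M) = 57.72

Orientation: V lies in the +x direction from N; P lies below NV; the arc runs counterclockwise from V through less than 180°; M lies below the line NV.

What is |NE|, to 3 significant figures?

46.4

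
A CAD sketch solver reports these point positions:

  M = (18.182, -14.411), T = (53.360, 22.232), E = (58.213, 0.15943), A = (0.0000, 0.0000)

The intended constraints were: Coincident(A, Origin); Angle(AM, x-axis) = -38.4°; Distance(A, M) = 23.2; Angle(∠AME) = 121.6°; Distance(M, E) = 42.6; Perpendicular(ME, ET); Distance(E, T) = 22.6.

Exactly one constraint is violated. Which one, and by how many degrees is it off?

Perpendicular(ME, ET) — off by 7.60°.

A = (0.00, 0.00) ✓; AM at -38.40° ✓; |AM| = 23.20 ✓; ∠AME = 121.6° ✓; |ME| = 42.60 ✓; ∠(ME, ET) = 82.40° ✗; |ET| = 22.60 ✓.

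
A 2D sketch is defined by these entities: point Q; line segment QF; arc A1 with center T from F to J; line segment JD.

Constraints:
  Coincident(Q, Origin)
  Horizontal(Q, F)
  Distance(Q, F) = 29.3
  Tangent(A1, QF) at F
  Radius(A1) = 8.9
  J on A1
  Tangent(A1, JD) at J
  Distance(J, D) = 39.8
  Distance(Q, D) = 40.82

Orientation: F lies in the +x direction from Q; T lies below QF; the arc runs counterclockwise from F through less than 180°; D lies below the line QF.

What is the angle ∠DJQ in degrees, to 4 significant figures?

76.83°

Checks: |QF| = 29.30 ✓; |TJ| = 8.900 ✓; ∠(TJ, JD) = 90.00° ✓; |JD| = 39.80 ✓; |QD| = 40.82 ✓.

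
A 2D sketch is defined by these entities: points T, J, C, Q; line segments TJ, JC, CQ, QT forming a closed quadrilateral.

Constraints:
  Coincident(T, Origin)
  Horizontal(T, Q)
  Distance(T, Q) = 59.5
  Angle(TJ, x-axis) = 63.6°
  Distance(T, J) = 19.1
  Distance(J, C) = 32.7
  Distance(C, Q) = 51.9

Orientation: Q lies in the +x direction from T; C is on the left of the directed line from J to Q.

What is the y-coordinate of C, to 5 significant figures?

42.267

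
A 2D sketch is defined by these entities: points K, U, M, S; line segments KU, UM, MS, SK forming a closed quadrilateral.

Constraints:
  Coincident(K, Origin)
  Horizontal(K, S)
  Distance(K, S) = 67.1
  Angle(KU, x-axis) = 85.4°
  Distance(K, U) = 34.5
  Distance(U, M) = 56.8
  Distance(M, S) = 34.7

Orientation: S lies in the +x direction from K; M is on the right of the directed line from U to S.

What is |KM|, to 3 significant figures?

36.9

Checks: |UM| = 56.80 ✓; |MS| = 34.70 ✓.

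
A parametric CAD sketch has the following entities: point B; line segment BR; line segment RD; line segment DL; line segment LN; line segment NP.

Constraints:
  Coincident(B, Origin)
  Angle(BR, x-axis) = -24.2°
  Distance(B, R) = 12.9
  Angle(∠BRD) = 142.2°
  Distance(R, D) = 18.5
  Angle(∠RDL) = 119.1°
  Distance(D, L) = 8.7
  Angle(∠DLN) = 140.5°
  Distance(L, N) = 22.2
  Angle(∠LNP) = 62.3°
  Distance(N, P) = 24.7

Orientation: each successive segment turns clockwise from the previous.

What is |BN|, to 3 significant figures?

36.1

B is at the origin; BR runs at -24.2° with length 12.9, so R = (11.8, -5.29). ∠BRD = 142.2° gives RD at -62.0° from the x-axis; with |RD| = 18.5, D = (20.5, -21.6). ∠RDL = 119.1° gives DL at -123° from the x-axis; with |DL| = 8.7, L = (15.7, -28.9). ∠DLN = 140.5° gives LN at -162° from the x-axis; with |LN| = 22.2, N = (-5.43, -35.6). Then |BN| = |N − B| = 36.1.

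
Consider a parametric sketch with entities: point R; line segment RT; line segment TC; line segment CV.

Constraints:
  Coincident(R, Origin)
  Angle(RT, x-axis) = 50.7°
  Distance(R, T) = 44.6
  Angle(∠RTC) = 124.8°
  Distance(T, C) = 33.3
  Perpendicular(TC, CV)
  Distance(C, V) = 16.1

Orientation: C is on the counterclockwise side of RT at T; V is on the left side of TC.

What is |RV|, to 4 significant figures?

62.24

∠RTC = 124.8°, so TC runs at 50.7° + (180° − 124.8°) = 105.9° from the x-axis; with |TC| = 33.3, C = T + 33.3·(cos 105.9°, sin 105.9°) = (19.13, 66.54). The perpendicularity gives CV at right angles to TC; with |CV| = 16.1 on the left of TC, V = C + 16.1·(-0.9617, -0.2740) = (3.642, 62.13). Then |RV| = |V − R| = 62.24.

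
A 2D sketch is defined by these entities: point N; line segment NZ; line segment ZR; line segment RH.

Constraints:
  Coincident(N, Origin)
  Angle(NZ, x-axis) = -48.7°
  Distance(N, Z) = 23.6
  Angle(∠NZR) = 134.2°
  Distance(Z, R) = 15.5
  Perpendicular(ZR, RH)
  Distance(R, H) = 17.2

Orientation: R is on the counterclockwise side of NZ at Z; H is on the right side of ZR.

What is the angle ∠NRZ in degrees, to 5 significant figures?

27.901°

N is at the origin; NZ runs at -48.7° with length 23.6, so Z = 23.6·(cos -48.7°, sin -48.7°) = (15.576, -17.730). ∠NZR = 134.2°, so ZR runs at -48.7° + (180° − 134.2°) = -2.9000° from the x-axis; with |ZR| = 15.5, R = Z + 15.5·(cos -2.9000°, sin -2.9000°) = (31.056, -18.514). Then cos ∠NRZ = RN·RZ / (|RN||RZ|), giving 27.901°.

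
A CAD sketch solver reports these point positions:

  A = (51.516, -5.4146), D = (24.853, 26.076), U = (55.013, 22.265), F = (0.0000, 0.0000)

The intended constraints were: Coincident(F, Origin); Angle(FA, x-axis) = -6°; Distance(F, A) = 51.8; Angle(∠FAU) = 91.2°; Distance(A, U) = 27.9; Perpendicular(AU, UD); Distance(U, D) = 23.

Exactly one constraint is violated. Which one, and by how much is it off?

Distance(U, D) = 23 — off by 7.40.

F = (0.00, 0.00) ✓; FA at -6.000° ✓; |FA| = 51.80 ✓; ∠FAU = 91.20° ✓; |AU| = 27.90 ✓; ∠(AU, UD) = 90.00° ✓; |UD| = 30.40 ✗.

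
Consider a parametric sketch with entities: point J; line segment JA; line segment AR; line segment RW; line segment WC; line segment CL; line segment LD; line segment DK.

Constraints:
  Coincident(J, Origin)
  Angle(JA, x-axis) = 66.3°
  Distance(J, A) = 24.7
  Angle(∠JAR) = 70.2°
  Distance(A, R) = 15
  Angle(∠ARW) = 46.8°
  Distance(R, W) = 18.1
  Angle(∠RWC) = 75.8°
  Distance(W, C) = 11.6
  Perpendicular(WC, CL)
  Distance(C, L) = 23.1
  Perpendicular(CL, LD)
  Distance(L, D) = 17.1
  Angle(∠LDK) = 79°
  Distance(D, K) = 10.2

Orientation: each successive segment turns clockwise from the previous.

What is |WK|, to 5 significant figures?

13.561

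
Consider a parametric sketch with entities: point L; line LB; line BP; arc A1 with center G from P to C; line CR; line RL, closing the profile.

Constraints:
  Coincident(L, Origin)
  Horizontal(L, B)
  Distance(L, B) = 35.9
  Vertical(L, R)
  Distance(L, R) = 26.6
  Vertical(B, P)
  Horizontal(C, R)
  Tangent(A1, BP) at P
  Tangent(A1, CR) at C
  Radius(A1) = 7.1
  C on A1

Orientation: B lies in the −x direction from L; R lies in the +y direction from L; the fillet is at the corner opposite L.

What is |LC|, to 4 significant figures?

39.20

The virtual corner opposite L is at (-35.90, 26.60). Tangency of A1 to BP means the radius GP is perpendicular to BP and the tangent condition forces GC to be normal to CR, with radius 7.1, so the center G sits 7.1 in from both sides at G = (-28.80, 19.50). That places the tangent points at P = (-35.90, 19.50) on BP and C = (-28.80, 26.60) on CR. Then |LC| = |C − L| = 39.20.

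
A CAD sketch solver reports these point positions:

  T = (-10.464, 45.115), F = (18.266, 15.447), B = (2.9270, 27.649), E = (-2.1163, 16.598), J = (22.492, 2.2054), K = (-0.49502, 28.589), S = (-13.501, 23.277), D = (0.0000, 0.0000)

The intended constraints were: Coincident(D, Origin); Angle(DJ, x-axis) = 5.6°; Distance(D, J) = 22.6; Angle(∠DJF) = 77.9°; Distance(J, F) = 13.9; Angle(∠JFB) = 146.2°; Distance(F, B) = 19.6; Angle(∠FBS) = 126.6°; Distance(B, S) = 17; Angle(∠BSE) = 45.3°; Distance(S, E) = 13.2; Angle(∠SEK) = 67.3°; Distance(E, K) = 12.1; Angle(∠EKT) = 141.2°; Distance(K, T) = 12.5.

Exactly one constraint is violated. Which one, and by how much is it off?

Distance(K, T) = 12.5 — off by 6.80.

D = (0.00, 0.00) ✓; DJ at 5.600° ✓; |DJ| = 22.60 ✓; ∠DJF = 77.90° ✓; |JF| = 13.90 ✓; ∠JFB = 146.2° ✓; |FB| = 19.60 ✓; ∠FBS = 126.6° ✓; |BS| = 17.00 ✓; ∠BSE = 45.30° ✓; |SE| = 13.20 ✓; ∠SEK = 67.30° ✓; |EK| = 12.10 ✓; ∠EKT = 141.2° ✓; |KT| = 19.30 ✗.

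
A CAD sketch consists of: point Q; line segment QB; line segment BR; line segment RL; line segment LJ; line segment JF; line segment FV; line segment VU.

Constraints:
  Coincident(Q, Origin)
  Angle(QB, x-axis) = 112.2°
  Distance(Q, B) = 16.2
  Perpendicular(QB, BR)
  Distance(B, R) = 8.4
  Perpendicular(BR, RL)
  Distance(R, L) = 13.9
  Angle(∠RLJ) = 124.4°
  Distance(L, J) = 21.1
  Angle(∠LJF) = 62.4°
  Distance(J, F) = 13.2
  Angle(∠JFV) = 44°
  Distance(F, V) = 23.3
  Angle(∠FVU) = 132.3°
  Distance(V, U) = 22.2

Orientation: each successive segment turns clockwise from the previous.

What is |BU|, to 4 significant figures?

50.36

∠JFV = 44.0° gives FV at -17.00° from the x-axis; with |FV| = 23.3, V = (11.18, -7.579). ∠FVU = 132.3° gives VU at -64.70° from the x-axis; with |VU| = 22.2, U = (20.66, -27.65). Then |BU| = |U − B| = 50.36.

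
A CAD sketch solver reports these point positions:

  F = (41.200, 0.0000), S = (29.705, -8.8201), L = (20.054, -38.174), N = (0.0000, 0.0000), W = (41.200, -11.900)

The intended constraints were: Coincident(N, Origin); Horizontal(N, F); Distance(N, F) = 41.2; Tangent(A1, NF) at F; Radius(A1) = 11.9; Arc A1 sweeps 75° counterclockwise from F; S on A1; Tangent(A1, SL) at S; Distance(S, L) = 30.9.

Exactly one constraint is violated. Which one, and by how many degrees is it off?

Tangent(A1, SL) at S — off by 3.20°.

N = (0.00, 0.00) ✓; N.y = 0.00, F.y = 0.00 ✓; |NF| = 41.20 ✓; ∠(WF, FN) = 90.00° ✓; |WF| = 11.90 ✓; bearing(W→S) − bearing(W→F) = 75.00° ✓; |WS| = 11.90 ✓; ∠(WS, SL) = 93.20° ✗; |SL| = 30.90 ✓.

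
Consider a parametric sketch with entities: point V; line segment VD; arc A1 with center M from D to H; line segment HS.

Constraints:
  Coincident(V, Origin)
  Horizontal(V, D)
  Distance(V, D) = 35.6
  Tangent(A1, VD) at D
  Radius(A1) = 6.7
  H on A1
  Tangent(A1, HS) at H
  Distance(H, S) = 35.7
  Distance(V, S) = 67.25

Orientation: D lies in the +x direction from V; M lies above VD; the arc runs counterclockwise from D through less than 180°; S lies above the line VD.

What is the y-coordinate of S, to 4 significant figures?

36.35

Checks: V.y = 0.00, D.y = 0.00 ✓; |MH| = 6.700 ✓; ∠(MH, HS) = 90.00° ✓; |HS| = 35.70 ✓; |VS| = 67.25 ✓.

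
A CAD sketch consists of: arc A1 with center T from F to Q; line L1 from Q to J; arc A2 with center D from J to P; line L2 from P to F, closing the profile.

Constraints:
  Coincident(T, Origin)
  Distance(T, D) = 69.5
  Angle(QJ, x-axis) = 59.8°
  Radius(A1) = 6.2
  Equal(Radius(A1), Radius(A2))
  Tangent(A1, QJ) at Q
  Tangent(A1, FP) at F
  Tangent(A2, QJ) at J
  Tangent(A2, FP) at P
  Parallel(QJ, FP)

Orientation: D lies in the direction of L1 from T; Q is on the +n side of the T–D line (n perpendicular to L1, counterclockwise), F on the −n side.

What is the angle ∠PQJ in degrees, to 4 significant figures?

10.12°

The slot axis is L1's direction at 59.8°, so u = (cos 59.8°, sin 59.8°) = (0.5030, 0.8643) and n = (−sin 59.8°, cos 59.8°) = (-0.8643, 0.5030). T is at the origin and D lies 69.5 along u from T, so D = 69.5·u = (34.96, 60.07). Tangency of A1 to both parallel lines with radius 6.2 puts Q and F at T ± 6.2·n: Q = (-5.359, 3.119), F = (5.359, -3.119). Equal radii place J and P the same way about D: J = D + 6.2·n = (29.60, 63.19), P = D − 6.2·n = (40.32, 56.95). Then cos ∠PQJ = QP·QJ / (|QP||QJ|), giving 10.12°.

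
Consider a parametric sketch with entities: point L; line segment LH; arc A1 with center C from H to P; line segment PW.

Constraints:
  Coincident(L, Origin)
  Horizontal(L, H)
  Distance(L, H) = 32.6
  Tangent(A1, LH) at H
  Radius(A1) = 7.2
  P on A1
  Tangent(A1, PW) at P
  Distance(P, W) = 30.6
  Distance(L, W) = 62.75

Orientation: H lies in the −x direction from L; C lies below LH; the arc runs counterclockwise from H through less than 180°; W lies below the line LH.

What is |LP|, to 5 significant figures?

38.600

Checks: |CP| = 7.200 ✓; ∠(CP, PW) = 90.00° ✓; |PW| = 30.60 ✓; |LW| = 62.75 ✓.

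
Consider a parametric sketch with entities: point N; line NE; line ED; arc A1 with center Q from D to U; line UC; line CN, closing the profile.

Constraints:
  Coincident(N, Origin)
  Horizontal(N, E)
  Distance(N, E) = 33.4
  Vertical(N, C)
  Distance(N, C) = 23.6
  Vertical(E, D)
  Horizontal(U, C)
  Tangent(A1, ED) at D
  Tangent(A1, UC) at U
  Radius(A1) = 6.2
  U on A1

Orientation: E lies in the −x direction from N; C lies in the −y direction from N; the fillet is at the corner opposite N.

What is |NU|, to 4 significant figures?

36.01

N is at the origin; N and E share the same y with |NE| = 33.4 and E on the −x side, so E = (-33.40, 0.000). N and C share the same x with |NC| = 23.6 and C on the −y side, so C = (0.000, -23.60). The virtual corner opposite N is at (-33.40, -23.60). A1 meets ED tangentially, so QD is at right angles to ED and since A1 is tangent to UC there, QU ⟂ UC, with radius 6.2, so the center Q sits 6.2 in from both sides at Q = (-27.20, -17.40). That places the tangent points at D = (-33.40, -17.40) on ED and U = (-27.20, -23.60) on UC. Then |NU| = |U − N| = 36.01.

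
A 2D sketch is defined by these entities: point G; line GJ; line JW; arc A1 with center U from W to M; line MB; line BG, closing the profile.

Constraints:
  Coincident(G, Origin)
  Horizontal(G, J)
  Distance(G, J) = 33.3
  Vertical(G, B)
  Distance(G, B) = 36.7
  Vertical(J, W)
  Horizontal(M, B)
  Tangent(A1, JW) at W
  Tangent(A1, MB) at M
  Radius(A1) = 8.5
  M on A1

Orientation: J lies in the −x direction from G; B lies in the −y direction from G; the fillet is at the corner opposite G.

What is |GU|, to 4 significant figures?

37.55

G and B share the same x with |GB| = 36.7 and B on the −y side, so B = (0.000, -36.70). The virtual corner opposite G is at (-33.30, -36.70). Tangency of A1 to JW means the radius UW is perpendicular to JW and since A1 is tangent to MB there, UM ⟂ MB, with radius 8.5, so the center U sits 8.5 in from both sides at U = (-24.80, -28.20). Then |GU| = |U − G| = 37.55.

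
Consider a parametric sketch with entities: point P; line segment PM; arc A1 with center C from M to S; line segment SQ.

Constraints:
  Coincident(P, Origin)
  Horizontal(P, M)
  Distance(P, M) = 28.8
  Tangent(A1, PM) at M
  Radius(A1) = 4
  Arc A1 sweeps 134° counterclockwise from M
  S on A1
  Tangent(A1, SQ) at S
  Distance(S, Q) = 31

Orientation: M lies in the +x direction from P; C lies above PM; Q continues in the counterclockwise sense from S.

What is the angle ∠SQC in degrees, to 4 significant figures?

7.352°

P is at the origin; P and M share the same y with |PM| = 28.8 and M on the +x side, so M = (28.80, 0.000). The tangent condition forces CM to be normal to PM, so C = M + (0, 4) = (28.80, 4.000). On A1, M sits at bearing -90° from C; a 134° counterclockwise sweep puts S at bearing 44°, so S = C + 4.0·(cos 44°, sin 44°) = (31.68, 6.779). A1 meets SQ tangentially, so CS is at right angles to SQ, so SQ runs along (−sin 44°, cos 44°); with |SQ| = 31.0, Q = (10.14, 29.08). Then cos ∠SQC = QS·QC / (|QS||QC|), giving 7.352°.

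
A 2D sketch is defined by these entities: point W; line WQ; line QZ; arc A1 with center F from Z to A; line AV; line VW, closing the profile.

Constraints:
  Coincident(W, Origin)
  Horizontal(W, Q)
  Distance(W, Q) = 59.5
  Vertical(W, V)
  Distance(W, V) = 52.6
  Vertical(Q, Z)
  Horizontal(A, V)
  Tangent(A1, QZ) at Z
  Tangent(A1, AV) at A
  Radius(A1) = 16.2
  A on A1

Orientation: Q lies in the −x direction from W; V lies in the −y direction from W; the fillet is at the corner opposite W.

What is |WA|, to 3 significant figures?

68.1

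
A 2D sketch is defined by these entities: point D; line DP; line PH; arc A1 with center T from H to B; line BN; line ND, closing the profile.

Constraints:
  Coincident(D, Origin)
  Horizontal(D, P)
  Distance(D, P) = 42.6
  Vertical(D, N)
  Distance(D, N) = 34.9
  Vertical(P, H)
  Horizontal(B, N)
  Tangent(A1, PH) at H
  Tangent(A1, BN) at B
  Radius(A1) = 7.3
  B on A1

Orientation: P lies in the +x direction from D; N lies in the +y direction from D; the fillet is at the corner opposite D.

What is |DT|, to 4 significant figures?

44.81

D is at the origin; D and P share the same y with |DP| = 42.6 and P on the +x side, so P = (42.60, 0.000). DN is vertical with |DN| = 34.9 and N on the +y side, so N = (0.000, 34.90). The virtual corner opposite D is at (42.60, 34.90). A1 meets PH tangentially, so TH is at right angles to PH and tangency of A1 to BN means the radius TB is perpendicular to BN, with radius 7.3, so the center T sits 7.3 in from both sides at T = (35.30, 27.60). Then |DT| = |T − D| = 44.81.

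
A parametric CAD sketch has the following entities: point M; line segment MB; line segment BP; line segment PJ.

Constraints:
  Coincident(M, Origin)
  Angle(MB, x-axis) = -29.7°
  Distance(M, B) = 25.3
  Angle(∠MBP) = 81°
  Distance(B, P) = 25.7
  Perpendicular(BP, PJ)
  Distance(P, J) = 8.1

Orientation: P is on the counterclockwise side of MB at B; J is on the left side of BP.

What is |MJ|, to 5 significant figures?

27.531

∠MBP = 81.0°, so BP runs at -29.7° + (180° − 81.0°) = 69.300° from the x-axis; with |BP| = 25.7, P = B + 25.7·(cos 69.300°, sin 69.300°) = (31.061, 11.506). BP ⟂ PJ; with |PJ| = 8.1 on the left of BP, J = P + 8.1·(-0.93544, 0.35347) = (23.484, 14.369). Then |MJ| = |J − M| = 27.531.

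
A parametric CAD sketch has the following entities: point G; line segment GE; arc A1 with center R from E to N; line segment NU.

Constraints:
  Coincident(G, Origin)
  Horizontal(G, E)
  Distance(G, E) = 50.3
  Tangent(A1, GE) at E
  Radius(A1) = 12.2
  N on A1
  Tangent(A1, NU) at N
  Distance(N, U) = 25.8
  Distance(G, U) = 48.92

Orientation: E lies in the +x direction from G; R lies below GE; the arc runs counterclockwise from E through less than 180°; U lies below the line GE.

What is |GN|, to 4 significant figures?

39.59

Checks: |RN| = 12.20 ✓; ∠(RN, NU) = 90.00° ✓; |NU| = 25.80 ✓; |GU| = 48.92 ✓.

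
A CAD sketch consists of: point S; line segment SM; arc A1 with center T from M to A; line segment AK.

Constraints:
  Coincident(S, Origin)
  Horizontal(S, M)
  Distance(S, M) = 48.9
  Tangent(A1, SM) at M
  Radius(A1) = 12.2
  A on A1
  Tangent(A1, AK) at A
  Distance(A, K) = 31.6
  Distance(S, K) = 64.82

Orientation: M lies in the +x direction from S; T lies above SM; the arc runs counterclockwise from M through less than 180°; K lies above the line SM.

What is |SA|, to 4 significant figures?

62.37

Checks: ∠(TM, MS) = 90.00° ✓; |TM| = 12.20 ✓; |TA| = 12.20 ✓; ∠(TA, AK) = 90.00° ✓; |AK| = 31.60 ✓; |SK| = 64.82 ✓.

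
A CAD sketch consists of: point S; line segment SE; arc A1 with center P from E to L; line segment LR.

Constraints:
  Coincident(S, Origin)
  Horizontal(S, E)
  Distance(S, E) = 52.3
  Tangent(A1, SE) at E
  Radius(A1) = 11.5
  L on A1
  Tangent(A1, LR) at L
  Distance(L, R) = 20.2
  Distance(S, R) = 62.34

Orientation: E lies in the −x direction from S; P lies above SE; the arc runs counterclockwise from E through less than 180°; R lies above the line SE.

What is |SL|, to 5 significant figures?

45.459

Checks: |PE| = 11.50 ✓; |PL| = 11.50 ✓; ∠(PL, LR) = 90.00° ✓; |LR| = 20.20 ✓; |SR| = 62.34 ✓.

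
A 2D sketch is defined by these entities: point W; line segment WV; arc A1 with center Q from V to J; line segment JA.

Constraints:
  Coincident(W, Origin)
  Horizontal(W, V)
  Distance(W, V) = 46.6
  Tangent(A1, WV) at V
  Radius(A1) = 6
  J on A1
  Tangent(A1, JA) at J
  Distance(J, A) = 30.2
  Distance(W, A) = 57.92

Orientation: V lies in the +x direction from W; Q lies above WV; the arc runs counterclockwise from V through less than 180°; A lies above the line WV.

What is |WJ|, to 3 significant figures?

52.9

Checks: ∠(QV, VW) = 90.00° ✓; |QV| = 6.000 ✓; |QJ| = 6.000 ✓; ∠(QJ, JA) = 90.00° ✓; |JA| = 30.20 ✓; |WA| = 57.92 ✓.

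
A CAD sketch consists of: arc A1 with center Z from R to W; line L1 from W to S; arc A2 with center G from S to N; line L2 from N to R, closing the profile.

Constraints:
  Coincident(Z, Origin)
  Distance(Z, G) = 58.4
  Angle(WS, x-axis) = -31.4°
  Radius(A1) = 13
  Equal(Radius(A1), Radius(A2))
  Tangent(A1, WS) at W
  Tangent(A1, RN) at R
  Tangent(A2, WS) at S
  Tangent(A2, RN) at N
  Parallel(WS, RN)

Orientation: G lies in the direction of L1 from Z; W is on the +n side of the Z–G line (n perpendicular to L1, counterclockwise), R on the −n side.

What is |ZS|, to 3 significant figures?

59.8

Tangency of A1 to both parallel lines with radius 13.0 puts W and R at Z ± 13.0·n: W = (6.77, 11.1), R = (-6.77, -11.1). Equal radii place S and N the same way about G: S = G + 13.0·n = (56.6, -19.3), N = G − 13.0·n = (43.1, -41.5). Then |ZS| = |S − Z| = 59.8.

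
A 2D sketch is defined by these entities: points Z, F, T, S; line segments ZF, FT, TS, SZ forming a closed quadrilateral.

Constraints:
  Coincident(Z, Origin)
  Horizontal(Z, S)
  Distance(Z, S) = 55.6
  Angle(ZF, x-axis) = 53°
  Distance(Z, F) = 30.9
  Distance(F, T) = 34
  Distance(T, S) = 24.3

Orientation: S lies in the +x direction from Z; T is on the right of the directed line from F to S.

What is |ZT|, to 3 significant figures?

32.8

Z is at the origin; ZS is horizontal with |ZS| = 55.6 and S in +x, so S = (55.6, 0). ZF runs at 53.0° with |ZF| = 30.9, so F = (18.6, 24.7). T is determined by |FT| = 34.0 and |TS| = 24.3 together: it lies at the intersection of circle(F, 34.0) and circle(S, 24.3). With |FS| = 44.5, the foot of the radical line on FS is 28.6 from F and the perpendicular offset is √(34.0² − 28.6²) = 18.4. Taking the right-of-FS solution: T = (32.2, -6.49).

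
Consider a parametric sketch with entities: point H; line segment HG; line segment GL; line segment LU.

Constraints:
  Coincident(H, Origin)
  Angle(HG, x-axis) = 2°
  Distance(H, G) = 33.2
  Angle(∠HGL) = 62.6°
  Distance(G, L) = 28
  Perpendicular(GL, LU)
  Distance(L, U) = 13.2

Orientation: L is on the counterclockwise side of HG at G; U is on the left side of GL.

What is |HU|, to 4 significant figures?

20.66

H is at the origin; HG runs at 2.0° with length 33.2, so G = 33.2·(cos 2.0°, sin 2.0°) = (33.18, 1.159). ∠HGL = 62.6°, so GL runs at 2.0° + (180° − 62.6°) = 119.4° from the x-axis; with |GL| = 28.0, L = G + 28.0·(cos 119.4°, sin 119.4°) = (19.43, 25.55). GL is perpendicular to LU; with |LU| = 13.2 on the left of GL, U = L + 13.2·(-0.8712, -0.4909) = (7.934, 19.07). Then |HU| = |U − H| = 20.66.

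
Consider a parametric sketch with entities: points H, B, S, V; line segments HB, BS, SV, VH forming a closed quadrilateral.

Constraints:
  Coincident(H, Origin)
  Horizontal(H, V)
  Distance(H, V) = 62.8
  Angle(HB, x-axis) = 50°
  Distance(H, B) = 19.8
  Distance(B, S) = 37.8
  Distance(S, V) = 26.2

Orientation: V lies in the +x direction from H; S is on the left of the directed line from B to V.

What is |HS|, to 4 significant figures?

54.71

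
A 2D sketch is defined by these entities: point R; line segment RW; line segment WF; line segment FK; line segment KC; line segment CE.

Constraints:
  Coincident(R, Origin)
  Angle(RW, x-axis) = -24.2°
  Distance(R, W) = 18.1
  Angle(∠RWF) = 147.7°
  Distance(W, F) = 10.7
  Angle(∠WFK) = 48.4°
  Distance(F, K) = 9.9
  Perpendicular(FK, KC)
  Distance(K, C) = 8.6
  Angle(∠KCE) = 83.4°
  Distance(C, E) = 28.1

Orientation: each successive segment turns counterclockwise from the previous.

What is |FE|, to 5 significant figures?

18.797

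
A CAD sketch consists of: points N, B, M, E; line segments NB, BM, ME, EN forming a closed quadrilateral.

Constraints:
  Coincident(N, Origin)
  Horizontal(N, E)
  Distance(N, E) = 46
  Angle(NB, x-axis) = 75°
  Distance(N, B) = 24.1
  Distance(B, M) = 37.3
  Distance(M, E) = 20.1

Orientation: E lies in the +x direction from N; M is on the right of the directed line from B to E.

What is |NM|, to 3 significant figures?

28.3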